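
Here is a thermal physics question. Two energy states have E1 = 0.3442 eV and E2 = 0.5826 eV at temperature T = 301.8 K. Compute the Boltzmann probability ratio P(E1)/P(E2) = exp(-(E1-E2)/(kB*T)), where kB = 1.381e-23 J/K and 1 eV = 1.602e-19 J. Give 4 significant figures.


Step 1: Compute energy difference dE = E1 - E2 = 0.3442 - 0.5826 = -0.2384 eV
Step 2: Convert to Joules: dE_J = -0.2384 * 1.602e-19 = -3.819e-20 J
Step 3: Compute exponent = -dE_J / (kB * T) = -(-3.819e-20) / (1.381e-23 * 301.8) = 9.163
Step 4: P(E1)/P(E2) = exp(9.163) = 9541

9541


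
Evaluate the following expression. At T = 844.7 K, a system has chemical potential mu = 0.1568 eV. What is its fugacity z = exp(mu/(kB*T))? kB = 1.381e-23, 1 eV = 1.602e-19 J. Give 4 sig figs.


Step 1: Convert mu to Joules: 0.1568*1.602e-19 = 2.512e-20 J
Step 2: kB*T = 1.381e-23*844.7 = 1.167e-20 J
Step 3: mu/(kB*T) = 2.153
Step 4: z = exp(2.153) = 8.614

8.614


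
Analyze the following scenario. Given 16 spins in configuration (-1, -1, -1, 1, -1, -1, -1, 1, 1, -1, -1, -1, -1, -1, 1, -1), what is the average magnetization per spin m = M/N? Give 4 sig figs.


Step 1: Count up spins (+1): 4, down spins (-1): 12
Step 2: Total magnetization M = 4 - 12 = -8
Step 3: m = M/N = -8/16 = -0.5

-0.5


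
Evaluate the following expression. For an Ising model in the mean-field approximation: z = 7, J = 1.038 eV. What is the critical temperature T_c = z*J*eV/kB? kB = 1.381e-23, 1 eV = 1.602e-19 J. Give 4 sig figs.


Step 1: z*J = 7*1.038 = 7.266 eV
Step 2: Convert to Joules: 7.266*1.602e-19 = 1.164e-18 J
Step 3: T_c = 1.164e-18 / 1.381e-23 = 8.429e+04 K

8.429e+04


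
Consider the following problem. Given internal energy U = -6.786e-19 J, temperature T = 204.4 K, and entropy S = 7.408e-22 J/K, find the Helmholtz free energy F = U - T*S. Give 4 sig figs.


Step 1: T*S = 204.4 * 7.408e-22 = 1.514e-19 J
Step 2: F = U - T*S = -6.786e-19 - 1.514e-19
Step 3: F = -8.3e-19 J

-8.3e-19


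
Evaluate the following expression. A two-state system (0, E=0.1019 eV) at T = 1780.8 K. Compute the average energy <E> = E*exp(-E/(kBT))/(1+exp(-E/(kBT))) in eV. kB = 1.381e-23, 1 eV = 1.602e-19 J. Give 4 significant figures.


Step 1: beta*E = 0.1019*1.602e-19/(1.381e-23*1780.8) = 0.6638
Step 2: exp(-beta*E) = 0.5149
Step 3: <E> = 0.1019*0.5149/(1+0.5149) = 0.03463 eV

0.03463


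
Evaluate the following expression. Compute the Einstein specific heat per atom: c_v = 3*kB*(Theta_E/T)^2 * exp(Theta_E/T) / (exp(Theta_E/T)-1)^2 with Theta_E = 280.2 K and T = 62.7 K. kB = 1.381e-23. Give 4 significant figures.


Step 1: x = Theta_E/T = 280.2/62.7 = 4.469
Step 2: x^2 = 19.97
Step 3: exp(x) = 87.26
Step 4: c_v = 3*1.381e-23*19.97*87.26/(87.26-1)^2 = 9.703e-24

9.703e-24


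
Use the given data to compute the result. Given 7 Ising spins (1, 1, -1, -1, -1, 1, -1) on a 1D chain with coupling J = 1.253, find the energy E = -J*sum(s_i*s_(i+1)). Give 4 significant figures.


Step 1: Nearest-neighbor products: 1, -1, 1, 1, -1, -1
Step 2: Sum of products = 0
Step 3: E = -1.253 * 0 = 0

0


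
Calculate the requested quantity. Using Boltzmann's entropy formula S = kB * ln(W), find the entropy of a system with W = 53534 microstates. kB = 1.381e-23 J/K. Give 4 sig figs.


Step 1: ln(W) = ln(53534) = 10.89
Step 2: S = kB * ln(W) = 1.381e-23 * 10.89
Step 3: S = 1.504e-22 J/K

1.504e-22


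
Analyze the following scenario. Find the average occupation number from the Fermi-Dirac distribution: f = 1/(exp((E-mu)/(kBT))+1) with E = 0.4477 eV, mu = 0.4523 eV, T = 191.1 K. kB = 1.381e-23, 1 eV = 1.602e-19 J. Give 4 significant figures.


Step 1: (E - mu) = 0.4477 - 0.4523 = -0.0046 eV
Step 2: Convert: (E-mu)*eV = -7.369e-22 J
Step 3: x = (E-mu)*eV/(kB*T) = -0.2792
Step 4: f = 1/(exp(-0.2792)+1) = 0.5694

0.5694


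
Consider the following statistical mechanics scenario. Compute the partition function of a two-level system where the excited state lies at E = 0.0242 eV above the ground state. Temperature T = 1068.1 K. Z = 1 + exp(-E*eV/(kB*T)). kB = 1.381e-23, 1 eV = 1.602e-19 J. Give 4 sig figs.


Step 1: Compute beta*E = E*eV/(kB*T) = 0.0242*1.602e-19/(1.381e-23*1068.1) = 0.2628
Step 2: exp(-beta*E) = exp(-0.2628) = 0.7689
Step 3: Z = 1 + 0.7689 = 1.769

1.769


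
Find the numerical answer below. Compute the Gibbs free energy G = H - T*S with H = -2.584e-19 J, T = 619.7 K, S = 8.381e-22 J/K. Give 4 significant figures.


Step 1: T*S = 619.7 * 8.381e-22 = 5.194e-19 J
Step 2: G = H - T*S = -2.584e-19 - 5.194e-19
Step 3: G = -7.778e-19 J

-7.778e-19


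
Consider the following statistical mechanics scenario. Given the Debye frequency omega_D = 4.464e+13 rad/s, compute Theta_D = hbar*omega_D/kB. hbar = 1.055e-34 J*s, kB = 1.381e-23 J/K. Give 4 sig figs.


Step 1: hbar*omega_D = 1.055e-34 * 4.464e+13 = 4.71e-21 J
Step 2: Theta_D = 4.71e-21 / 1.381e-23
Step 3: Theta_D = 341 K

341


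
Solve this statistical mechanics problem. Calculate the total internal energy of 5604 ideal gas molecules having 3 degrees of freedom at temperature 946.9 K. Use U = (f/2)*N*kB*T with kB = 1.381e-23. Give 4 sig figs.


Step 1: f/2 = 3/2 = 1.5
Step 2: N*kB*T = 5604*1.381e-23*946.9 = 7.328e-17
Step 3: U = 1.5 * 7.328e-17 = 1.099e-16 J

1.099e-16


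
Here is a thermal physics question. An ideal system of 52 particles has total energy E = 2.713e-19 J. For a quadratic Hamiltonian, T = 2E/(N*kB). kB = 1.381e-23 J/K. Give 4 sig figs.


Step 1: Numerator = 2*E = 2*2.713e-19 = 5.426e-19 J
Step 2: Denominator = N*kB = 52*1.381e-23 = 7.181e-22
Step 3: T = 5.426e-19 / 7.181e-22 = 755.6 K

755.6


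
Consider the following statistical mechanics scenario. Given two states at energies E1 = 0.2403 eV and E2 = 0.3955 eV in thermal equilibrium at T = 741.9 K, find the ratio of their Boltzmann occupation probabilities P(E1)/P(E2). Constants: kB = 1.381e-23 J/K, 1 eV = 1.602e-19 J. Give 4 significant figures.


Step 1: Compute energy difference dE = E1 - E2 = 0.2403 - 0.3955 = -0.1552 eV
Step 2: Convert to Joules: dE_J = -0.1552 * 1.602e-19 = -2.486e-20 J
Step 3: Compute exponent = -dE_J / (kB * T) = -(-2.486e-20) / (1.381e-23 * 741.9) = 2.427
Step 4: P(E1)/P(E2) = exp(2.427) = 11.32

11.32


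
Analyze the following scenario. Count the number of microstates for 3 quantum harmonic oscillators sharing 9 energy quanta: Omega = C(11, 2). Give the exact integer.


Step 1: Use binomial coefficient C(11, 2)
Step 2: Numerator = 11! / 9!
Step 3: Denominator = 2!
Step 4: Omega = 55

55


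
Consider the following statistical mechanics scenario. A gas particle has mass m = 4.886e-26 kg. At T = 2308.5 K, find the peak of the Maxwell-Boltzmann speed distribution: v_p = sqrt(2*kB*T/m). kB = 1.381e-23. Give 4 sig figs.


Step 1: Numerator = 2*kB*T = 2*1.381e-23*2308.5 = 6.376e-20
Step 2: Ratio = 6.376e-20 / 4.886e-26 = 1.305e+06
Step 3: v_p = sqrt(1.305e+06) = 1142 m/s

1142


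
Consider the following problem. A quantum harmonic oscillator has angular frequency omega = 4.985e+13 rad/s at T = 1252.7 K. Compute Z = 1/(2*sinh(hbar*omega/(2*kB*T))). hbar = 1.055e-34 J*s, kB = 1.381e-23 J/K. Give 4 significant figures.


Step 1: Compute x = hbar*omega/(kB*T) = 1.055e-34*4.985e+13/(1.381e-23*1252.7) = 0.304
Step 2: x/2 = 0.152
Step 3: sinh(x/2) = 0.1526
Step 4: Z = 1/(2*0.1526) = 3.277

3.277


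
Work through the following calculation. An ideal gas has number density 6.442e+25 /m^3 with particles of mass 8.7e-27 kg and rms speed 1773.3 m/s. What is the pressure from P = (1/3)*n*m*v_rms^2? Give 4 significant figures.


Step 1: v_rms^2 = 1773.3^2 = 3.145e+06
Step 2: n*m = 6.442e+25*8.7e-27 = 0.5605
Step 3: P = (1/3)*0.5605*3.145e+06 = 5.875e+05 Pa

5.875e+05


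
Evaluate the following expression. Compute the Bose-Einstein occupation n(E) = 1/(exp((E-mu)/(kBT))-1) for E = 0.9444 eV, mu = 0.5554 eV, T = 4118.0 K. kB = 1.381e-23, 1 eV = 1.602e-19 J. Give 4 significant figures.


Step 1: (E - mu) = 0.389 eV
Step 2: x = (E-mu)*eV/(kB*T) = 0.389*1.602e-19/(1.381e-23*4118.0) = 1.096
Step 3: exp(x) = 2.992
Step 4: n = 1/(exp(x)-1) = 0.5021

0.5021


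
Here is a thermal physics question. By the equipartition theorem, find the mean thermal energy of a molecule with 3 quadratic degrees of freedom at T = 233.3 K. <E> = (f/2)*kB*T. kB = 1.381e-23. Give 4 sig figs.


Step 1: f/2 = 3/2 = 1.5
Step 2: kB*T = 1.381e-23 * 233.3 = 3.222e-21
Step 3: <E> = 1.5 * 3.222e-21 = 4.833e-21 J

4.833e-21


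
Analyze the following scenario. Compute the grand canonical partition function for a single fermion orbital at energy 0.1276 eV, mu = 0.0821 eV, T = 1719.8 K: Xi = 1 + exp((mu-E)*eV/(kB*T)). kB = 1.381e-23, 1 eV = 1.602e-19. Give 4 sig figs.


Step 1: (mu - E) = 0.0821 - 0.1276 = -0.0455 eV
Step 2: x = (mu-E)*eV/(kB*T) = -0.0455*1.602e-19/(1.381e-23*1719.8) = -0.3069
Step 3: exp(x) = 0.7357
Step 4: Xi = 1 + 0.7357 = 1.736

1.736


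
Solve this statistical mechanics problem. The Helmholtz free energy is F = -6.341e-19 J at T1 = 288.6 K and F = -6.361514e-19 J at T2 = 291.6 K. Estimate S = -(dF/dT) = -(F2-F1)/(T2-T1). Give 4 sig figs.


Step 1: dF = F2 - F1 = -6.361514e-19 - (-6.341e-19) = -2.0514e-21 J
Step 2: dT = T2 - T1 = 291.6 - 288.6 = 3 K
Step 3: S = -dF/dT = -(-2.0514e-21)/3 = 6.838e-22 J/K

6.838e-22


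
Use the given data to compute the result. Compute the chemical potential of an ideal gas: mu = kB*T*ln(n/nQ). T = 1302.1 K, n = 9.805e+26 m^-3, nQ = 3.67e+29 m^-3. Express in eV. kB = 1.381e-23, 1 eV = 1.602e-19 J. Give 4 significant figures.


Step 1: n/nQ = 9.805e+26/3.67e+29 = 0.002672
Step 2: ln(n/nQ) = -5.925
Step 3: mu = kB*T*ln(n/nQ) = 1.798e-20*-5.925 = -1.065e-19 J
Step 4: Convert to eV: -1.065e-19/1.602e-19 = -0.6651 eV

-0.6651


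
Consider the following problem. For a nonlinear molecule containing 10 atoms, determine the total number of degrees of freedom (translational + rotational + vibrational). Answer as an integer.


Step 1: Translational DOF = 3
Step 2: Rotational DOF (nonlinear) = 3
Step 3: Vibrational DOF = 3*10 - 6 = 24
Step 4: Total = 3 + 3 + 24 = 30

30


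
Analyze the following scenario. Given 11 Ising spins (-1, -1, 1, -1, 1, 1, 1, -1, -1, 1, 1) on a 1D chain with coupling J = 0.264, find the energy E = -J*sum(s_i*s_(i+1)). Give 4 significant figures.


Step 1: Nearest-neighbor products: 1, -1, -1, -1, 1, 1, -1, 1, -1, 1
Step 2: Sum of products = 0
Step 3: E = -0.264 * 0 = 0

0


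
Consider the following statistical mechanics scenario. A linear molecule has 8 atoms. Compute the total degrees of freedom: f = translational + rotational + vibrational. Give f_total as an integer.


Step 1: Translational DOF = 3
Step 2: Rotational DOF (linear) = 2
Step 3: Vibrational DOF = 3*8 - 5 = 19
Step 4: Total = 3 + 2 + 19 = 24

24


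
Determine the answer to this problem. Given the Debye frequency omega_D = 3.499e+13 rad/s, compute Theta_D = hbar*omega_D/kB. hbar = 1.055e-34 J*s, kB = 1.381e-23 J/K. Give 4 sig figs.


Step 1: hbar*omega_D = 1.055e-34 * 3.499e+13 = 3.691e-21 J
Step 2: Theta_D = 3.691e-21 / 1.381e-23
Step 3: Theta_D = 267.3 K

267.3


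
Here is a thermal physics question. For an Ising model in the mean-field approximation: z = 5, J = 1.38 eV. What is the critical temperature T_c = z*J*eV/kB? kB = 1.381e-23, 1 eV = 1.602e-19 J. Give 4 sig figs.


Step 1: z*J = 5*1.38 = 6.9 eV
Step 2: Convert to Joules: 6.9*1.602e-19 = 1.105e-18 J
Step 3: T_c = 1.105e-18 / 1.381e-23 = 8.004e+04 K

8.004e+04


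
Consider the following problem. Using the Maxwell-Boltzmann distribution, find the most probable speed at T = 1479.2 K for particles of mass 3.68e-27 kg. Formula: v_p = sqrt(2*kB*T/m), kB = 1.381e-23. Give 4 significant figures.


Step 1: Numerator = 2*kB*T = 2*1.381e-23*1479.2 = 4.086e-20
Step 2: Ratio = 4.086e-20 / 3.68e-27 = 1.11e+07
Step 3: v_p = sqrt(1.11e+07) = 3332 m/s

3332


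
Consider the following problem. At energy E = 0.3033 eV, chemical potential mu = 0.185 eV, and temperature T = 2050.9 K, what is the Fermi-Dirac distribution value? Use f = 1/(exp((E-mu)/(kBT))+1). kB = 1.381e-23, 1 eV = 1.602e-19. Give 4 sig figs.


Step 1: (E - mu) = 0.3033 - 0.185 = 0.1183 eV
Step 2: Convert: (E-mu)*eV = 1.895e-20 J
Step 3: x = (E-mu)*eV/(kB*T) = 0.6691
Step 4: f = 1/(exp(0.6691)+1) = 0.3387

0.3387


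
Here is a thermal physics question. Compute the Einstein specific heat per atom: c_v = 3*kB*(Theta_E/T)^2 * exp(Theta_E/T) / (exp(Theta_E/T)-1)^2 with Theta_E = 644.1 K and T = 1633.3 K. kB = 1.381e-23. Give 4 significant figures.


Step 1: x = Theta_E/T = 644.1/1633.3 = 0.3944
Step 2: x^2 = 0.1555
Step 3: exp(x) = 1.483
Step 4: c_v = 3*1.381e-23*0.1555*1.483/(1.483-1)^2 = 4.09e-23

4.09e-23


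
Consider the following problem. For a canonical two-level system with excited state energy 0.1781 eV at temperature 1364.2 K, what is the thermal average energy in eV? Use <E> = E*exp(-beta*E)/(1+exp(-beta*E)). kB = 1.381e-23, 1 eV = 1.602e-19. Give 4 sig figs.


Step 1: beta*E = 0.1781*1.602e-19/(1.381e-23*1364.2) = 1.514
Step 2: exp(-beta*E) = 0.2199
Step 3: <E> = 0.1781*0.2199/(1+0.2199) = 0.03211 eV

0.03211


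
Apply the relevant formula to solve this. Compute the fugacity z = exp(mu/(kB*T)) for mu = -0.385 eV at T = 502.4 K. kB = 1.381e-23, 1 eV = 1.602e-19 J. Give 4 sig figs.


Step 1: Convert mu to Joules: -0.385*1.602e-19 = -6.168e-20 J
Step 2: kB*T = 1.381e-23*502.4 = 6.938e-21 J
Step 3: mu/(kB*T) = -8.89
Step 4: z = exp(-8.89) = 0.0001378

0.0001378


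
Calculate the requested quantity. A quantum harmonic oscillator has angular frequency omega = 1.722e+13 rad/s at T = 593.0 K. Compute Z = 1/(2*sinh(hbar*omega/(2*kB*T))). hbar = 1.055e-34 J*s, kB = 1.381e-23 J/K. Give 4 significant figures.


Step 1: Compute x = hbar*omega/(kB*T) = 1.055e-34*1.722e+13/(1.381e-23*593.0) = 0.2218
Step 2: x/2 = 0.1109
Step 3: sinh(x/2) = 0.1111
Step 4: Z = 1/(2*0.1111) = 4.499

4.499


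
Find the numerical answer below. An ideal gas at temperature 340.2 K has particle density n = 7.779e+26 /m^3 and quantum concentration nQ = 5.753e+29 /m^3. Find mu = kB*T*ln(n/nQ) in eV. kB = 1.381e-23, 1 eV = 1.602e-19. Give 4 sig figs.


Step 1: n/nQ = 7.779e+26/5.753e+29 = 0.001352
Step 2: ln(n/nQ) = -6.606
Step 3: mu = kB*T*ln(n/nQ) = 4.698e-21*-6.606 = -3.104e-20 J
Step 4: Convert to eV: -3.104e-20/1.602e-19 = -0.1937 eV

-0.1937


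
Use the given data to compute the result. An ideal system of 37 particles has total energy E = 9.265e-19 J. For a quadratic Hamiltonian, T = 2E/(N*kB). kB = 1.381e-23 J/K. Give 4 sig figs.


Step 1: Numerator = 2*E = 2*9.265e-19 = 1.853e-18 J
Step 2: Denominator = N*kB = 37*1.381e-23 = 5.11e-22
Step 3: T = 1.853e-18 / 5.11e-22 = 3626 K

3626


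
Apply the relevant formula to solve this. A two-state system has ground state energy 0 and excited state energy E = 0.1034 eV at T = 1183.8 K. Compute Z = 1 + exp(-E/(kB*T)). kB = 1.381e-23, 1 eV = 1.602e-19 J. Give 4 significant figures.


Step 1: Compute beta*E = E*eV/(kB*T) = 0.1034*1.602e-19/(1.381e-23*1183.8) = 1.013
Step 2: exp(-beta*E) = exp(-1.013) = 0.363
Step 3: Z = 1 + 0.363 = 1.363

1.363


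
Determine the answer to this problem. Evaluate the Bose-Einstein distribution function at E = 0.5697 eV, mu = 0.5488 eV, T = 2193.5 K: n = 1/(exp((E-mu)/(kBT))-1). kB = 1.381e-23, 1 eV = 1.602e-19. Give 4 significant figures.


Step 1: (E - mu) = 0.0209 eV
Step 2: x = (E-mu)*eV/(kB*T) = 0.0209*1.602e-19/(1.381e-23*2193.5) = 0.1105
Step 3: exp(x) = 1.117
Step 4: n = 1/(exp(x)-1) = 8.557

8.557


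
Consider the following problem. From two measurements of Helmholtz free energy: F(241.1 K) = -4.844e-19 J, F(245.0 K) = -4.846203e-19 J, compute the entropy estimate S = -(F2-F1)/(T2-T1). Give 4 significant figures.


Step 1: dF = F2 - F1 = -4.846203e-19 - (-4.844e-19) = -2.203e-22 J
Step 2: dT = T2 - T1 = 245.0 - 241.1 = 3.9 K
Step 3: S = -dF/dT = -(-2.203e-22)/3.9 = 5.649e-23 J/K

5.649e-23


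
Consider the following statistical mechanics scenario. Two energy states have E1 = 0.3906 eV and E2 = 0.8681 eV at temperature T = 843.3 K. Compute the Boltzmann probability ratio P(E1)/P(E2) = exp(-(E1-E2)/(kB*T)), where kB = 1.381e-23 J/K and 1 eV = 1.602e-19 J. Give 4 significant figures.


Step 1: Compute energy difference dE = E1 - E2 = 0.3906 - 0.8681 = -0.4775 eV
Step 2: Convert to Joules: dE_J = -0.4775 * 1.602e-19 = -7.65e-20 J
Step 3: Compute exponent = -dE_J / (kB * T) = -(-7.65e-20) / (1.381e-23 * 843.3) = 6.568
Step 4: P(E1)/P(E2) = exp(6.568) = 712.2

712.2


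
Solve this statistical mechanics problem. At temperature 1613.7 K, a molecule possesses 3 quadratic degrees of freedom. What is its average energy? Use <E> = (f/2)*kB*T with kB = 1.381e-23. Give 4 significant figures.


Step 1: f/2 = 3/2 = 1.5
Step 2: kB*T = 1.381e-23 * 1613.7 = 2.229e-20
Step 3: <E> = 1.5 * 2.229e-20 = 3.343e-20 J

3.343e-20


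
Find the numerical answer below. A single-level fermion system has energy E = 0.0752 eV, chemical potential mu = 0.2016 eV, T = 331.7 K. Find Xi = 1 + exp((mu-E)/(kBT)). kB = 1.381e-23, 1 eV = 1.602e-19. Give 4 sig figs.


Step 1: (mu - E) = 0.2016 - 0.0752 = 0.1264 eV
Step 2: x = (mu-E)*eV/(kB*T) = 0.1264*1.602e-19/(1.381e-23*331.7) = 4.42
Step 3: exp(x) = 83.14
Step 4: Xi = 1 + 83.14 = 84.14

84.14


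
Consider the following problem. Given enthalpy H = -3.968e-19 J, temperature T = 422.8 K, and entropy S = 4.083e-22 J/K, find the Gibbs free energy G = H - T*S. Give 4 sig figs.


Step 1: T*S = 422.8 * 4.083e-22 = 1.726e-19 J
Step 2: G = H - T*S = -3.968e-19 - 1.726e-19
Step 3: G = -5.694e-19 J

-5.694e-19


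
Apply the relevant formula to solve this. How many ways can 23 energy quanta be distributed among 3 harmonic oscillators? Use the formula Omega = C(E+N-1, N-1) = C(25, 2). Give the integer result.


Step 1: Use binomial coefficient C(25, 2)
Step 2: Numerator = 25! / 23!
Step 3: Denominator = 2!
Step 4: Omega = 300

300


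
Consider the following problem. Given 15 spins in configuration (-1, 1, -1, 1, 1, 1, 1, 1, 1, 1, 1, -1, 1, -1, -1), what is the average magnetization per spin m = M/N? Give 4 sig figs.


Step 1: Count up spins (+1): 10, down spins (-1): 5
Step 2: Total magnetization M = 10 - 5 = 5
Step 3: m = M/N = 5/15 = 0.3333

0.3333


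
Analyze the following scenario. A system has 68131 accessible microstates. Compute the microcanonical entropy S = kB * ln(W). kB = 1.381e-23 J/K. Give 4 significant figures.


Step 1: ln(W) = ln(68131) = 11.13
Step 2: S = kB * ln(W) = 1.381e-23 * 11.13
Step 3: S = 1.537e-22 J/K

1.537e-22


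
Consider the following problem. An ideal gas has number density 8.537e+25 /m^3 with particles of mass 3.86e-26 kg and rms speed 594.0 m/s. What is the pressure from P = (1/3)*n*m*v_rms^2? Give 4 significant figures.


Step 1: v_rms^2 = 594.0^2 = 3.528e+05
Step 2: n*m = 8.537e+25*3.86e-26 = 3.295
Step 3: P = (1/3)*3.295*3.528e+05 = 3.876e+05 Pa

3.876e+05


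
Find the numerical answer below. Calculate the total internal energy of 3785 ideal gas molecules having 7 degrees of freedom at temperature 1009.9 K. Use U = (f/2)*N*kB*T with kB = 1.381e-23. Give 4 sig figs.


Step 1: f/2 = 7/2 = 3.5
Step 2: N*kB*T = 3785*1.381e-23*1009.9 = 5.279e-17
Step 3: U = 3.5 * 5.279e-17 = 1.848e-16 J

1.848e-16


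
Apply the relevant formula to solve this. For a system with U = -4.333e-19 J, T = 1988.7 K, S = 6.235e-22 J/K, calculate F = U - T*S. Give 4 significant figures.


Step 1: T*S = 1988.7 * 6.235e-22 = 1.24e-18 J
Step 2: F = U - T*S = -4.333e-19 - 1.24e-18
Step 3: F = -1.673e-18 J

-1.673e-18


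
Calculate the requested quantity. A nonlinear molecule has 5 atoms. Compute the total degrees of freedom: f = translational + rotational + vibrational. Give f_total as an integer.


Step 1: Translational DOF = 3
Step 2: Rotational DOF (nonlinear) = 3
Step 3: Vibrational DOF = 3*5 - 6 = 9
Step 4: Total = 3 + 3 + 9 = 15

15


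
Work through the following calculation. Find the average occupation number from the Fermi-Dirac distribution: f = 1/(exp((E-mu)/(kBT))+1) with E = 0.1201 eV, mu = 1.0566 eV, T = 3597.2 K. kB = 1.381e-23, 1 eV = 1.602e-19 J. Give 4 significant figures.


Step 1: (E - mu) = 0.1201 - 1.0566 = -0.9365 eV
Step 2: Convert: (E-mu)*eV = -1.5e-19 J
Step 3: x = (E-mu)*eV/(kB*T) = -3.02
Step 4: f = 1/(exp(-3.02)+1) = 0.9535

0.9535


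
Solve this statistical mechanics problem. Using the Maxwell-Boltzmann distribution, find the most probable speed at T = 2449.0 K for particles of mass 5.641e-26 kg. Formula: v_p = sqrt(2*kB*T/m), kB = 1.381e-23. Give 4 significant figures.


Step 1: Numerator = 2*kB*T = 2*1.381e-23*2449.0 = 6.764e-20
Step 2: Ratio = 6.764e-20 / 5.641e-26 = 1.199e+06
Step 3: v_p = sqrt(1.199e+06) = 1095 m/s

1095


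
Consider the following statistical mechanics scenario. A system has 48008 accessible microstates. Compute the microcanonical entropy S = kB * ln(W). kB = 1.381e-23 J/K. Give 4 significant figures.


Step 1: ln(W) = ln(48008) = 10.78
Step 2: S = kB * ln(W) = 1.381e-23 * 10.78
Step 3: S = 1.489e-22 J/K

1.489e-22


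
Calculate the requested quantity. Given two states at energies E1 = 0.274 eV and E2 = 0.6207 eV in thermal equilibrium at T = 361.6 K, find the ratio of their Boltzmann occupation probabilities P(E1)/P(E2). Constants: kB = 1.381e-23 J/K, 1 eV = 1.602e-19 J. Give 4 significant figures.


Step 1: Compute energy difference dE = E1 - E2 = 0.274 - 0.6207 = -0.3467 eV
Step 2: Convert to Joules: dE_J = -0.3467 * 1.602e-19 = -5.554e-20 J
Step 3: Compute exponent = -dE_J / (kB * T) = -(-5.554e-20) / (1.381e-23 * 361.6) = 11.12
Step 4: P(E1)/P(E2) = exp(11.12) = 6.766e+04

6.766e+04


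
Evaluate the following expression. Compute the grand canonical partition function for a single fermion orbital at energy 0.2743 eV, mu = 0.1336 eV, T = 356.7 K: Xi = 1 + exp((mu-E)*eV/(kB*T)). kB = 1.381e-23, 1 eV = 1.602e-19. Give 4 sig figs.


Step 1: (mu - E) = 0.1336 - 0.2743 = -0.1407 eV
Step 2: x = (mu-E)*eV/(kB*T) = -0.1407*1.602e-19/(1.381e-23*356.7) = -4.576
Step 3: exp(x) = 0.0103
Step 4: Xi = 1 + 0.0103 = 1.01

1.01


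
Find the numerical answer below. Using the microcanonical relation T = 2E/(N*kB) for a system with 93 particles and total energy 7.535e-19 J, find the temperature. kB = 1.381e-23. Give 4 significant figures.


Step 1: Numerator = 2*E = 2*7.535e-19 = 1.507e-18 J
Step 2: Denominator = N*kB = 93*1.381e-23 = 1.284e-21
Step 3: T = 1.507e-18 / 1.284e-21 = 1173 K

1173


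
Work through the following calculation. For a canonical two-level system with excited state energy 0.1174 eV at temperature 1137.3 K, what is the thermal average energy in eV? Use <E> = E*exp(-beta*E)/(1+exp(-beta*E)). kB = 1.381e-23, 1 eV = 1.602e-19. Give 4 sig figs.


Step 1: beta*E = 0.1174*1.602e-19/(1.381e-23*1137.3) = 1.197
Step 2: exp(-beta*E) = 0.302
Step 3: <E> = 0.1174*0.302/(1+0.302) = 0.02723 eV

0.02723


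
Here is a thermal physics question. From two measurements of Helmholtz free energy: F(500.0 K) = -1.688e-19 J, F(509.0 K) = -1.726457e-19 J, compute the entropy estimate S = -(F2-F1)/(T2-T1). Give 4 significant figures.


Step 1: dF = F2 - F1 = -1.726457e-19 - (-1.688e-19) = -3.8457e-21 J
Step 2: dT = T2 - T1 = 509.0 - 500.0 = 9 K
Step 3: S = -dF/dT = -(-3.8457e-21)/9 = 4.273e-22 J/K

4.273e-22


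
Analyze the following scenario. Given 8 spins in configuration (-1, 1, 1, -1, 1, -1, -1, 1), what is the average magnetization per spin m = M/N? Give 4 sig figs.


Step 1: Count up spins (+1): 4, down spins (-1): 4
Step 2: Total magnetization M = 4 - 4 = 0
Step 3: m = M/N = 0/8 = 0

0


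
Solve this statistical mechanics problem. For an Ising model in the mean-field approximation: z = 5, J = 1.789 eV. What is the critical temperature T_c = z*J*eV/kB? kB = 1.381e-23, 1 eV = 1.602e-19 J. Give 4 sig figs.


Step 1: z*J = 5*1.789 = 8.945 eV
Step 2: Convert to Joules: 8.945*1.602e-19 = 1.433e-18 J
Step 3: T_c = 1.433e-18 / 1.381e-23 = 1.038e+05 K

1.038e+05


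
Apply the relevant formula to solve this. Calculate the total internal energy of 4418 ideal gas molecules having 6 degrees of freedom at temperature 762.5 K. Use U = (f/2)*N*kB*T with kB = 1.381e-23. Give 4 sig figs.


Step 1: f/2 = 6/2 = 3.0
Step 2: N*kB*T = 4418*1.381e-23*762.5 = 4.652e-17
Step 3: U = 3.0 * 4.652e-17 = 1.396e-16 J

1.396e-16


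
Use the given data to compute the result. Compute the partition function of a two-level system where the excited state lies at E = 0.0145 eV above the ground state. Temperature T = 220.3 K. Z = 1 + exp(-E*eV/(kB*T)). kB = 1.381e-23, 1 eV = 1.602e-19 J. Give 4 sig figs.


Step 1: Compute beta*E = E*eV/(kB*T) = 0.0145*1.602e-19/(1.381e-23*220.3) = 0.7635
Step 2: exp(-beta*E) = exp(-0.7635) = 0.466
Step 3: Z = 1 + 0.466 = 1.466

1.466


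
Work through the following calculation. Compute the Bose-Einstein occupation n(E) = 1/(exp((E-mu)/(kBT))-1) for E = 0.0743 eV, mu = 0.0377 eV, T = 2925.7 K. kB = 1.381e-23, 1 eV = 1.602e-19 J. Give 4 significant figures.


Step 1: (E - mu) = 0.0366 eV
Step 2: x = (E-mu)*eV/(kB*T) = 0.0366*1.602e-19/(1.381e-23*2925.7) = 0.1451
Step 3: exp(x) = 1.156
Step 4: n = 1/(exp(x)-1) = 6.403

6.403


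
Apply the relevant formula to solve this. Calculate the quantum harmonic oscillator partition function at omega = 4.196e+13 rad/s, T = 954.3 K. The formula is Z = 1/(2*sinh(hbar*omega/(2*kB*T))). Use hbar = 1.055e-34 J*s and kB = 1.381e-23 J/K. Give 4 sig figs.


Step 1: Compute x = hbar*omega/(kB*T) = 1.055e-34*4.196e+13/(1.381e-23*954.3) = 0.3359
Step 2: x/2 = 0.1679
Step 3: sinh(x/2) = 0.1687
Step 4: Z = 1/(2*0.1687) = 2.963

2.963


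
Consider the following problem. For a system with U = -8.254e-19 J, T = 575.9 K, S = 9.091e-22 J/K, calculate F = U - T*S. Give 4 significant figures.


Step 1: T*S = 575.9 * 9.091e-22 = 5.236e-19 J
Step 2: F = U - T*S = -8.254e-19 - 5.236e-19
Step 3: F = -1.349e-18 J

-1.349e-18


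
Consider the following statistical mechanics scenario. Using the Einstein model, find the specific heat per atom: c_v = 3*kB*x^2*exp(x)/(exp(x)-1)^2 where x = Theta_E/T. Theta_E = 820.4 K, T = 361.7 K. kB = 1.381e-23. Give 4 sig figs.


Step 1: x = Theta_E/T = 820.4/361.7 = 2.268
Step 2: x^2 = 5.145
Step 3: exp(x) = 9.662
Step 4: c_v = 3*1.381e-23*5.145*9.662/(9.662-1)^2 = 2.745e-23

2.745e-23


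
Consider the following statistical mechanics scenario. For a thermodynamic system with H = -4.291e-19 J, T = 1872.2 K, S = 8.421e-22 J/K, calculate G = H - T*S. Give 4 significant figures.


Step 1: T*S = 1872.2 * 8.421e-22 = 1.577e-18 J
Step 2: G = H - T*S = -4.291e-19 - 1.577e-18
Step 3: G = -2.006e-18 J

-2.006e-18


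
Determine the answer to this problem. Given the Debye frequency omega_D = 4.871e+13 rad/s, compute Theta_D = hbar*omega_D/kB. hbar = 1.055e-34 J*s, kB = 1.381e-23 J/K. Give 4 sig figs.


Step 1: hbar*omega_D = 1.055e-34 * 4.871e+13 = 5.139e-21 J
Step 2: Theta_D = 5.139e-21 / 1.381e-23
Step 3: Theta_D = 372.1 K

372.1


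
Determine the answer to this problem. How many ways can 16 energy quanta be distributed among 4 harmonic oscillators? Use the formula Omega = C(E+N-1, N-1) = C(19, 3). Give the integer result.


Step 1: Use binomial coefficient C(19, 3)
Step 2: Numerator = 19! / 16!
Step 3: Denominator = 3!
Step 4: Omega = 969

969


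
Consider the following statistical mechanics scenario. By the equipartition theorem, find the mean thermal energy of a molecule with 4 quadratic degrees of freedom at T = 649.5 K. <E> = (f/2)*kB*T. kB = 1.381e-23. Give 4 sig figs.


Step 1: f/2 = 4/2 = 2
Step 2: kB*T = 1.381e-23 * 649.5 = 8.97e-21
Step 3: <E> = 2 * 8.97e-21 = 1.794e-20 J

1.794e-20


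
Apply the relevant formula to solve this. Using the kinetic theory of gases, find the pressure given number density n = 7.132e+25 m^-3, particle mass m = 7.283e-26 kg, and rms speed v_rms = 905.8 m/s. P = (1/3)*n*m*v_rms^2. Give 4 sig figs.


Step 1: v_rms^2 = 905.8^2 = 8.205e+05
Step 2: n*m = 7.132e+25*7.283e-26 = 5.194
Step 3: P = (1/3)*5.194*8.205e+05 = 1.421e+06 Pa

1.421e+06


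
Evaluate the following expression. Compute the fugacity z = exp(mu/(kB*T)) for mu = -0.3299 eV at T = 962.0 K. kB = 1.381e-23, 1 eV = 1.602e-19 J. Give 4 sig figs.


Step 1: Convert mu to Joules: -0.3299*1.602e-19 = -5.285e-20 J
Step 2: kB*T = 1.381e-23*962.0 = 1.329e-20 J
Step 3: mu/(kB*T) = -3.978
Step 4: z = exp(-3.978) = 0.01872

0.01872


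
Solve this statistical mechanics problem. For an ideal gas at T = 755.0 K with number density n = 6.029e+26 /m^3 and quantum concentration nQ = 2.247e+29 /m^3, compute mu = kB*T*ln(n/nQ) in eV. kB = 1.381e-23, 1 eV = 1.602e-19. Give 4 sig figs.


Step 1: n/nQ = 6.029e+26/2.247e+29 = 0.002683
Step 2: ln(n/nQ) = -5.921
Step 3: mu = kB*T*ln(n/nQ) = 1.043e-20*-5.921 = -6.173e-20 J
Step 4: Convert to eV: -6.173e-20/1.602e-19 = -0.3854 eV

-0.3854


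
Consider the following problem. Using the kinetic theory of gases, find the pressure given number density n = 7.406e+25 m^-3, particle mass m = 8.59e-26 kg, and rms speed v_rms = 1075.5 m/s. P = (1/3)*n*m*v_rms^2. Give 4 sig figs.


Step 1: v_rms^2 = 1075.5^2 = 1.157e+06
Step 2: n*m = 7.406e+25*8.59e-26 = 6.362
Step 3: P = (1/3)*6.362*1.157e+06 = 2.453e+06 Pa

2.453e+06


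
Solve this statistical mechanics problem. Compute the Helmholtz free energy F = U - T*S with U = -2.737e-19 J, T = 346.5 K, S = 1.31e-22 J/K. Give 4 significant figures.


Step 1: T*S = 346.5 * 1.31e-22 = 4.539e-20 J
Step 2: F = U - T*S = -2.737e-19 - 4.539e-20
Step 3: F = -3.191e-19 J

-3.191e-19


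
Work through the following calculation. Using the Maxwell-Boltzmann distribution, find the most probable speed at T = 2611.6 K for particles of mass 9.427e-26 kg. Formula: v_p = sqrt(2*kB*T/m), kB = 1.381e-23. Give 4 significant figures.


Step 1: Numerator = 2*kB*T = 2*1.381e-23*2611.6 = 7.213e-20
Step 2: Ratio = 7.213e-20 / 9.427e-26 = 7.652e+05
Step 3: v_p = sqrt(7.652e+05) = 874.7 m/s

874.7


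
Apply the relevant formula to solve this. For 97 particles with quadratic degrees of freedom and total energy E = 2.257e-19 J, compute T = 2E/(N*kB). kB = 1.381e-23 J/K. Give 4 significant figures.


Step 1: Numerator = 2*E = 2*2.257e-19 = 4.514e-19 J
Step 2: Denominator = N*kB = 97*1.381e-23 = 1.34e-21
Step 3: T = 4.514e-19 / 1.34e-21 = 337 K

337


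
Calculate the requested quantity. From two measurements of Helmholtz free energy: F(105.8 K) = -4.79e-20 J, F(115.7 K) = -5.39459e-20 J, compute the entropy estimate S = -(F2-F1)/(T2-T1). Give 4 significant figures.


Step 1: dF = F2 - F1 = -5.39459e-20 - (-4.79e-20) = -6.0459e-21 J
Step 2: dT = T2 - T1 = 115.7 - 105.8 = 9.9 K
Step 3: S = -dF/dT = -(-6.0459e-21)/9.9 = 6.107e-22 J/K

6.107e-22


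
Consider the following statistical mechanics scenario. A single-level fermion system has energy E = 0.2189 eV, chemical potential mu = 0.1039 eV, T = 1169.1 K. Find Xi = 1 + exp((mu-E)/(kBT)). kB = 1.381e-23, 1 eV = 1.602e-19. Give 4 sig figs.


Step 1: (mu - E) = 0.1039 - 0.2189 = -0.115 eV
Step 2: x = (mu-E)*eV/(kB*T) = -0.115*1.602e-19/(1.381e-23*1169.1) = -1.141
Step 3: exp(x) = 0.3195
Step 4: Xi = 1 + 0.3195 = 1.319

1.319


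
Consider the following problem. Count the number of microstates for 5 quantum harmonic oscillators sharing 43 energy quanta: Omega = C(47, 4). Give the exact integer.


Step 1: Use binomial coefficient C(47, 4)
Step 2: Numerator = 47! / 43!
Step 3: Denominator = 4!
Step 4: Omega = 178365

178365


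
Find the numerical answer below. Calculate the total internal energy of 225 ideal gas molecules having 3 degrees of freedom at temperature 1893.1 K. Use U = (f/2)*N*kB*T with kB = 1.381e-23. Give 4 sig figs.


Step 1: f/2 = 3/2 = 1.5
Step 2: N*kB*T = 225*1.381e-23*1893.1 = 5.882e-18
Step 3: U = 1.5 * 5.882e-18 = 8.824e-18 J

8.824e-18


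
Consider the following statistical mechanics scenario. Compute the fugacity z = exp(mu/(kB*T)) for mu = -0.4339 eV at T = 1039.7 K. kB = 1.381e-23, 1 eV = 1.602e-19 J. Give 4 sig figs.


Step 1: Convert mu to Joules: -0.4339*1.602e-19 = -6.951e-20 J
Step 2: kB*T = 1.381e-23*1039.7 = 1.436e-20 J
Step 3: mu/(kB*T) = -4.841
Step 4: z = exp(-4.841) = 0.007898

0.007898


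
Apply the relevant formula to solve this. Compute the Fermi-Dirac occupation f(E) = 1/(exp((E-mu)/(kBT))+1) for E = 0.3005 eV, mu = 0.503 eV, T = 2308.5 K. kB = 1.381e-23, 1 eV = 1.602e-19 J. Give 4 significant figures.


Step 1: (E - mu) = 0.3005 - 0.503 = -0.2025 eV
Step 2: Convert: (E-mu)*eV = -3.244e-20 J
Step 3: x = (E-mu)*eV/(kB*T) = -1.018
Step 4: f = 1/(exp(-1.018)+1) = 0.7345

0.7345


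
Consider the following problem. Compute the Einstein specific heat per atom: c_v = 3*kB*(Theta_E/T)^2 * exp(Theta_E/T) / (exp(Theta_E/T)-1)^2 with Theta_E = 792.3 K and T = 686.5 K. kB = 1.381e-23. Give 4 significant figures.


Step 1: x = Theta_E/T = 792.3/686.5 = 1.154
Step 2: x^2 = 1.332
Step 3: exp(x) = 3.171
Step 4: c_v = 3*1.381e-23*1.332*3.171/(3.171-1)^2 = 3.712e-23

3.712e-23


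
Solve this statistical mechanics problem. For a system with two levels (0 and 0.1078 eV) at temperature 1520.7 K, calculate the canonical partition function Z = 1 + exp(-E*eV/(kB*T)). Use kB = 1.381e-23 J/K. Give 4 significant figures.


Step 1: Compute beta*E = E*eV/(kB*T) = 0.1078*1.602e-19/(1.381e-23*1520.7) = 0.8223
Step 2: exp(-beta*E) = exp(-0.8223) = 0.4394
Step 3: Z = 1 + 0.4394 = 1.439

1.439


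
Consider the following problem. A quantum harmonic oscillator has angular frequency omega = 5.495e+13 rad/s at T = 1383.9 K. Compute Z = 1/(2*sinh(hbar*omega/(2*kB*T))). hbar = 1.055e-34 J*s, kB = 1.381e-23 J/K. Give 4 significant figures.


Step 1: Compute x = hbar*omega/(kB*T) = 1.055e-34*5.495e+13/(1.381e-23*1383.9) = 0.3033
Step 2: x/2 = 0.1517
Step 3: sinh(x/2) = 0.1522
Step 4: Z = 1/(2*0.1522) = 3.284

3.284


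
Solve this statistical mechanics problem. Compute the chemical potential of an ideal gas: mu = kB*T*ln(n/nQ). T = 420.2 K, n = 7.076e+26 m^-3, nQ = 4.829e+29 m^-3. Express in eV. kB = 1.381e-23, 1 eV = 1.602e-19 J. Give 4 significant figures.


Step 1: n/nQ = 7.076e+26/4.829e+29 = 0.001465
Step 2: ln(n/nQ) = -6.526
Step 3: mu = kB*T*ln(n/nQ) = 5.803e-21*-6.526 = -3.787e-20 J
Step 4: Convert to eV: -3.787e-20/1.602e-19 = -0.2364 eV

-0.2364


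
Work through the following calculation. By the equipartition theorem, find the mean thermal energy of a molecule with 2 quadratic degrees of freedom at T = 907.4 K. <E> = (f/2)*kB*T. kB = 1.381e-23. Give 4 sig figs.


Step 1: f/2 = 2/2 = 1
Step 2: kB*T = 1.381e-23 * 907.4 = 1.253e-20
Step 3: <E> = 1 * 1.253e-20 = 1.253e-20 J

1.253e-20


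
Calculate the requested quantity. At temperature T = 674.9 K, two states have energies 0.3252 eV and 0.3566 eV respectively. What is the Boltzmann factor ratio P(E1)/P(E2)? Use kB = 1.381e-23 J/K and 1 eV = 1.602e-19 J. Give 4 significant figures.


Step 1: Compute energy difference dE = E1 - E2 = 0.3252 - 0.3566 = -0.0314 eV
Step 2: Convert to Joules: dE_J = -0.0314 * 1.602e-19 = -5.03e-21 J
Step 3: Compute exponent = -dE_J / (kB * T) = -(-5.03e-21) / (1.381e-23 * 674.9) = 0.5397
Step 4: P(E1)/P(E2) = exp(0.5397) = 1.716

1.716


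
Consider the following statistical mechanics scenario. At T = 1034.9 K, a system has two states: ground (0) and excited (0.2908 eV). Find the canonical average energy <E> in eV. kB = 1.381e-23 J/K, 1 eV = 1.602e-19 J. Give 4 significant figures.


Step 1: beta*E = 0.2908*1.602e-19/(1.381e-23*1034.9) = 3.26
Step 2: exp(-beta*E) = 0.0384
Step 3: <E> = 0.2908*0.0384/(1+0.0384) = 0.01075 eV

0.01075


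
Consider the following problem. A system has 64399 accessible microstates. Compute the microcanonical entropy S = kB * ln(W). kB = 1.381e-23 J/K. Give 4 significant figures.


Step 1: ln(W) = ln(64399) = 11.07
Step 2: S = kB * ln(W) = 1.381e-23 * 11.07
Step 3: S = 1.529e-22 J/K

1.529e-22


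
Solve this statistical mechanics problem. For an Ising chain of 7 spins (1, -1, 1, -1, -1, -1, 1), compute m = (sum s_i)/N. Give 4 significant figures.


Step 1: Count up spins (+1): 3, down spins (-1): 4
Step 2: Total magnetization M = 3 - 4 = -1
Step 3: m = M/N = -1/7 = -0.1429

-0.1429


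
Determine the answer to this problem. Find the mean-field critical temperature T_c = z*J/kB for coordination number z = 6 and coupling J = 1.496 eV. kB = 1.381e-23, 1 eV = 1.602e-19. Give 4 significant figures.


Step 1: z*J = 6*1.496 = 8.976 eV
Step 2: Convert to Joules: 8.976*1.602e-19 = 1.438e-18 J
Step 3: T_c = 1.438e-18 / 1.381e-23 = 1.041e+05 K

1.041e+05


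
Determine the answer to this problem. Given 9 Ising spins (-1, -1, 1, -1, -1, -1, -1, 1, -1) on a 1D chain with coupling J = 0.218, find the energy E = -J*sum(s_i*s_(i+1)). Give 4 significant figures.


Step 1: Nearest-neighbor products: 1, -1, -1, 1, 1, 1, -1, -1
Step 2: Sum of products = 0
Step 3: E = -0.218 * 0 = 0

0


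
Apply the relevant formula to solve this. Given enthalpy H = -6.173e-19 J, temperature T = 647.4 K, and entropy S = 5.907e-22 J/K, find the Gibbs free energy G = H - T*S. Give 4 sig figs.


Step 1: T*S = 647.4 * 5.907e-22 = 3.824e-19 J
Step 2: G = H - T*S = -6.173e-19 - 3.824e-19
Step 3: G = -9.997e-19 J

-9.997e-19


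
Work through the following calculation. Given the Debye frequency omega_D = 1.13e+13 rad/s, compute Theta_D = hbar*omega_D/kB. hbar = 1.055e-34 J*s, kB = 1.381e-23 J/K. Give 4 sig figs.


Step 1: hbar*omega_D = 1.055e-34 * 1.13e+13 = 1.192e-21 J
Step 2: Theta_D = 1.192e-21 / 1.381e-23
Step 3: Theta_D = 86.33 K

86.33


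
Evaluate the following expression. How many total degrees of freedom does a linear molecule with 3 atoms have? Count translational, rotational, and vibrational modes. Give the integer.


Step 1: Translational DOF = 3
Step 2: Rotational DOF (linear) = 2
Step 3: Vibrational DOF = 3*3 - 5 = 4
Step 4: Total = 3 + 2 + 4 = 9

9


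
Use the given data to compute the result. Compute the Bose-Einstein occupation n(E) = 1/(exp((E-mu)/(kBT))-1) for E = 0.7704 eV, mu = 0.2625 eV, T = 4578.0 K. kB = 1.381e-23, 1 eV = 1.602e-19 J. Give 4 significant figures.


Step 1: (E - mu) = 0.5079 eV
Step 2: x = (E-mu)*eV/(kB*T) = 0.5079*1.602e-19/(1.381e-23*4578.0) = 1.287
Step 3: exp(x) = 3.622
Step 4: n = 1/(exp(x)-1) = 0.3814

0.3814


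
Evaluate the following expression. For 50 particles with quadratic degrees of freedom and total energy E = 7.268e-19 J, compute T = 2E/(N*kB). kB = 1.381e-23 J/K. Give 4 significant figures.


Step 1: Numerator = 2*E = 2*7.268e-19 = 1.454e-18 J
Step 2: Denominator = N*kB = 50*1.381e-23 = 6.905e-22
Step 3: T = 1.454e-18 / 6.905e-22 = 2105 K

2105


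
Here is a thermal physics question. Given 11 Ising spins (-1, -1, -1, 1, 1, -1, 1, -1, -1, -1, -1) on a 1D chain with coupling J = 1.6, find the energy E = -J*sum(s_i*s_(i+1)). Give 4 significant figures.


Step 1: Nearest-neighbor products: 1, 1, -1, 1, -1, -1, -1, 1, 1, 1
Step 2: Sum of products = 2
Step 3: E = -1.6 * 2 = -3.2

-3.2


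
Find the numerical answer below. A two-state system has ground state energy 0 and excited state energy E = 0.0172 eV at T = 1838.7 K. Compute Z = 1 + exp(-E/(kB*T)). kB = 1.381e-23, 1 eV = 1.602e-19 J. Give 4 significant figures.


Step 1: Compute beta*E = E*eV/(kB*T) = 0.0172*1.602e-19/(1.381e-23*1838.7) = 0.1085
Step 2: exp(-beta*E) = exp(-0.1085) = 0.8972
Step 3: Z = 1 + 0.8972 = 1.897

1.897


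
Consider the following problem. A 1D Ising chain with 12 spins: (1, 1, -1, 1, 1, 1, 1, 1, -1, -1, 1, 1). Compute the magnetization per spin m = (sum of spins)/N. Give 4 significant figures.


Step 1: Count up spins (+1): 9, down spins (-1): 3
Step 2: Total magnetization M = 9 - 3 = 6
Step 3: m = M/N = 6/12 = 0.5

0.5


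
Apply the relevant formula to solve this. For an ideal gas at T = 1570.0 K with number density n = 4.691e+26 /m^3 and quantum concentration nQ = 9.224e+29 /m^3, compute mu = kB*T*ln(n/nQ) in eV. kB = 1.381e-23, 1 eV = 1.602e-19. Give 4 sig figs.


Step 1: n/nQ = 4.691e+26/9.224e+29 = 0.0005086
Step 2: ln(n/nQ) = -7.584
Step 3: mu = kB*T*ln(n/nQ) = 2.168e-20*-7.584 = -1.644e-19 J
Step 4: Convert to eV: -1.644e-19/1.602e-19 = -1.026 eV

-1.026
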